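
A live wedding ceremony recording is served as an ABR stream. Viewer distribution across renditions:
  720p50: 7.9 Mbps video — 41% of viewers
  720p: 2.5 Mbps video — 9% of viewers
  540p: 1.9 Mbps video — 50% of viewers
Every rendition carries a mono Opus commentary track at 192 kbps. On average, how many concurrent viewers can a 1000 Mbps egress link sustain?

Audio: 192 kbps = 0.192 Mbps.
Average per-viewer bitrate: 0.41×8.092 + 0.09×2.692 + 0.50×2.092 = 4.606 Mbps.
1000 Mbps = 1,000 Mbps; 1,000 / 4.606 = 217.11 → 217.

217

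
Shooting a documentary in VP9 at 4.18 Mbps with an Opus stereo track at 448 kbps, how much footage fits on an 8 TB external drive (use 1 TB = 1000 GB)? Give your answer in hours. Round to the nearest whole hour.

Audio: 448 kbps = 0.448 Mbps.
Total bitrate: 4.18 + 0.448 = 4.628 Mbps.
Capacity: 8 TB = 64,000,000 Mb.
Recording time: 64,000,000 / 4.628 = 13,828,868 s ≈ 3,841 hours.

3841 hours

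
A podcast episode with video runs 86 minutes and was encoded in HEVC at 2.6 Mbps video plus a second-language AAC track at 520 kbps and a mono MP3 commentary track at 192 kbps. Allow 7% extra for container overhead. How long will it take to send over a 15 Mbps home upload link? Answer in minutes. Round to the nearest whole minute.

86 min = 5160 s
Audio total: 520 + 192 = 712 kbps = 0.712 Mbps.
Total bitrate: 3.312 Mbps.
File: 3.312 Mbps × 5160 s = 17089.9 Mb.
With 7% container overhead: ×1.07. → 18286.2 Mb.
At 15 Mbps: 18286.2 / 15 = 1219.1 s ≈ 20.3 minutes.

20 minutes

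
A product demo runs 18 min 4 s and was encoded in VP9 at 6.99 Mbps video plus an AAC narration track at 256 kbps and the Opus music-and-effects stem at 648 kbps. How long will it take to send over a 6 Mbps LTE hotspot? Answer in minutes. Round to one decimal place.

23.8 minutes

18 min 4 s = 1084 s
Audio total: 256 + 648 = 904 kbps = 0.904 Mbps.
Total bitrate: 7.894 Mbps.
File: 7.894 Mbps × 1084 s = 8557.1 Mb.
At 6 Mbps: 8557.1 / 6 = 1426.2 s ≈ 23.8 minutes.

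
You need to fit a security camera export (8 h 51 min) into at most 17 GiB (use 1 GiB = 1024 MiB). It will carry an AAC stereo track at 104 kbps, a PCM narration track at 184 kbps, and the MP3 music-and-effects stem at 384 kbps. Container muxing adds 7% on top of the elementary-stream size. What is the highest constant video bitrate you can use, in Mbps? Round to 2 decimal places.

3.61 Mbps

Budget: 17 GiB = 146028.9 Mb.
Stream payload after overhead: 146028.9 / 1.07 = 136475.6 Mb.
8 h 51 min = 531 min = 31860 s
Total bitrate budget: 136475.6 Mb / 31860 s = 4.284 Mbps.
Audio total: 104 + 184 + 384 = 672 kbps = 0.672 Mbps.
Video: 4.284 − 0.672 = 3.612 Mbps.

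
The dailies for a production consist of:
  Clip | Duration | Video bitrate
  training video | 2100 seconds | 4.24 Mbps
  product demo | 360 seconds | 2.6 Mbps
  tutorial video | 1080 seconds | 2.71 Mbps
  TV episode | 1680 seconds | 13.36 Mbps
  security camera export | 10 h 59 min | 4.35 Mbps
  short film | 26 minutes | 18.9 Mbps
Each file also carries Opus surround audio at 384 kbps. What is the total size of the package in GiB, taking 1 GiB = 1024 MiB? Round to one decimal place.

Audio: 384 kbps = 0.384 Mbps.
training video: 4.624 Mbps × 2100 s = 9710.4 Mb
product demo: 2.984 Mbps × 360 s = 1074.2 Mb
tutorial video: 3.094 Mbps × 1080 s = 3341.5 Mb
TV episode: 13.744 Mbps × 1680 s = 23089.9 Mb
security camera export: 4.734 Mbps × 39540 s = 187182.4 Mb
short film: 19.284 Mbps × 1560 s = 30083.0 Mb
Total: 254481.5 Mb = 31810.2 MB.
= 29.63 GiB.

29.6 GiB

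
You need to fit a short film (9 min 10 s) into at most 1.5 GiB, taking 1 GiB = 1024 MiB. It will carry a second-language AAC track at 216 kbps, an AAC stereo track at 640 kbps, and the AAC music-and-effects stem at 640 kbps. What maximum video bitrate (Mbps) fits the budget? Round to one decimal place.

Budget: 1.5 GiB = 12884.9 Mb.
9 min 10 s = 550 s
Total bitrate budget: 12884.9 Mb / 550 s = 23.427 Mbps.
Audio total: 216 + 640 + 640 = 1496 kbps = 1.496 Mbps.
Video: 23.427 − 1.496 = 21.931 Mbps.

21.9 Mbps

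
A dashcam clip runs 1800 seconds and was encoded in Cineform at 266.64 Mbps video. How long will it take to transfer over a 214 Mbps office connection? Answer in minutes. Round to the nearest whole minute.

File: 266.640 Mbps × 1800 s = 479952.0 Mb.
At 214 Mbps: 479952.0 / 214 = 2242.8 s ≈ 37.4 minutes.

37 minutes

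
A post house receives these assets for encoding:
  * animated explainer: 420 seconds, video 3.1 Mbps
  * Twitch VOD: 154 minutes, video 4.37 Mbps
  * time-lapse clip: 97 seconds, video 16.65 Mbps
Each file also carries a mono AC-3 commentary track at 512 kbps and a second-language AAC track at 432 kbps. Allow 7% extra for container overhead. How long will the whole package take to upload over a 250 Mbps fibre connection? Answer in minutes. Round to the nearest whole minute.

4 minutes

Audio total: 512 + 432 = 944 kbps = 0.944 Mbps.
animated explainer: 4.044 Mbps × 420 s × 1.07 = 1817.4 Mb
Twitch VOD: 5.314 Mbps × 9240 s × 1.07 = 52538.5 Mb
time-lapse clip: 17.594 Mbps × 97 s × 1.07 = 1826.1 Mb
Total: 56181.9 Mb = 7022.7 MB.
At 250 Mbps: 56181.9 / 250 = 225 s ≈ 3.75 minutes.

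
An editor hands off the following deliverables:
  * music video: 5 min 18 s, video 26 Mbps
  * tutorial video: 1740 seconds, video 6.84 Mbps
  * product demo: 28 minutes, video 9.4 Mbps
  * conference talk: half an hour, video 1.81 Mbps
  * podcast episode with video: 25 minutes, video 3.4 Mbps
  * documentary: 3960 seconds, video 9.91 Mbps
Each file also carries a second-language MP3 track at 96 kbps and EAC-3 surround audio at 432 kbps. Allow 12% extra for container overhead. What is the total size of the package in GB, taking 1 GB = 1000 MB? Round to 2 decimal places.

Audio total: 96 + 432 = 528 kbps = 0.528 Mbps.
music video: 26.528 Mbps × 318 s × 1.12 = 9448.2 Mb
tutorial video: 7.368 Mbps × 1740 s × 1.12 = 14358.8 Mb
product demo: 9.928 Mbps × 1680 s × 1.12 = 18680.5 Mb
conference talk: 2.338 Mbps × 1800 s × 1.12 = 4713.4 Mb
podcast episode with video: 3.928 Mbps × 1500 s × 1.12 = 6599.0 Mb
documentary: 10.438 Mbps × 3960 s × 1.12 = 46294.6 Mb
Total: 100094.6 Mb = 12511.8 MB.
= 12.51 GB.

12.51 GB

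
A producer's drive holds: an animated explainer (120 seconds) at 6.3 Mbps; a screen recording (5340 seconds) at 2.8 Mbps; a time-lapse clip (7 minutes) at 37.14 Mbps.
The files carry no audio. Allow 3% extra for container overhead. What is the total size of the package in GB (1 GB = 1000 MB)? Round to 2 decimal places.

4.03 GB

animated explainer: 6.300 Mbps × 120 s × 1.03 = 778.7 Mb
screen recording: 2.800 Mbps × 5340 s × 1.03 = 15400.6 Mb
time-lapse clip: 37.140 Mbps × 420 s × 1.03 = 16066.8 Mb
Total: 32246.0 Mb = 4030.8 MB.
= 4.031 GB.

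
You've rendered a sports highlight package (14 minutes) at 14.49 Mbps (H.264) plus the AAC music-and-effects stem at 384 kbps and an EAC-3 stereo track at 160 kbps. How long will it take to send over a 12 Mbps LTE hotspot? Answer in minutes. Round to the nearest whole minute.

14 min = 840 s
Audio total: 384 + 160 = 544 kbps = 0.544 Mbps.
Total bitrate: 15.034 Mbps.
File: 15.034 Mbps × 840 s = 12628.6 Mb.
At 12 Mbps: 12628.6 / 12 = 1052.4 s ≈ 17.5 minutes.

18 minutes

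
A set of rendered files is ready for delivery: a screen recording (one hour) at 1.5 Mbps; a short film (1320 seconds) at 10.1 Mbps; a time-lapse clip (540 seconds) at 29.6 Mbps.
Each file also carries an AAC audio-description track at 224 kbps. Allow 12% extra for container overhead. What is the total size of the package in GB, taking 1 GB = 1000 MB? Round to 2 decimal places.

5.03 GB

Audio: 224 kbps = 0.224 Mbps.
screen recording: 1.724 Mbps × 3600 s × 1.12 = 6951.2 Mb
short film: 10.324 Mbps × 1320 s × 1.12 = 15263.0 Mb
time-lapse clip: 29.824 Mbps × 540 s × 1.12 = 18037.6 Mb
Total: 40251.7 Mb = 5031.5 MB.
= 5.031 GB.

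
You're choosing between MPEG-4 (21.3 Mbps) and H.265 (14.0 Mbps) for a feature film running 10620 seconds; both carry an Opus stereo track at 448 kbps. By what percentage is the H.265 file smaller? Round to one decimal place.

Audio: 448 kbps = 0.448 Mbps.
MPEG-4: 21.748 Mbps × 10620 s = 230963.8 Mb = 28.870 GB.
H.265: 14.448 Mbps × 10620 s = 153437.8 Mb = 19.180 GB.
Reduction: (1 − 19.180/28.870) × 100 = 33.57%.

33.6%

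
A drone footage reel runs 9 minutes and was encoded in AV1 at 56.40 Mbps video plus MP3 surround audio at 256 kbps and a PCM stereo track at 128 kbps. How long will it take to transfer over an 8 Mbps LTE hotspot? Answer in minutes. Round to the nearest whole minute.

64 minutes

9 min = 540 s
Audio total: 256 + 128 = 384 kbps = 0.384 Mbps.
Total bitrate: 56.784 Mbps.
File: 56.784 Mbps × 540 s = 30663.4 Mb.
At 8 Mbps: 30663.4 / 8 = 3832.9 s ≈ 63.9 minutes.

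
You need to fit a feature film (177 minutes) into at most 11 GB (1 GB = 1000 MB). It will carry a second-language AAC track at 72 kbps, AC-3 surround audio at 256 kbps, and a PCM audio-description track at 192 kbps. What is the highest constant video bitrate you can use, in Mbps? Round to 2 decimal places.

Budget: 11 GB = 88000.0 Mb.
177 min = 10620 s
Total bitrate budget: 88000.0 Mb / 10620 s = 8.286 Mbps.
Audio total: 72 + 256 + 192 = 520 kbps = 0.520 Mbps.
Video: 8.286 − 0.520 = 7.766 Mbps.

7.77 Mbps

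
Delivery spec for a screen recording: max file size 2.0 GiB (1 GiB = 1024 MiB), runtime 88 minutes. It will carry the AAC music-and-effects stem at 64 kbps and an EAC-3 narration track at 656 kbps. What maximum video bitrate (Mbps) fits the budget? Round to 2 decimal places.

2.53 Mbps

Budget: 2.0 GiB = 17179.9 Mb.
88 min = 5280 s
Total bitrate budget: 17179.9 Mb / 5280 s = 3.254 Mbps.
Audio total: 64 + 656 = 720 kbps = 0.720 Mbps.
Video: 3.254 − 0.720 = 2.534 Mbps.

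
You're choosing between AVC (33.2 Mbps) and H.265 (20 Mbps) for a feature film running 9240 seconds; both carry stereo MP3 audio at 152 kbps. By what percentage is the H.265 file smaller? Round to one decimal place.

Audio: 152 kbps = 0.152 Mbps.
AVC: 33.352 Mbps × 9240 s = 308172.5 Mb = 38.522 GB.
H.265: 20.152 Mbps × 9240 s = 186204.5 Mb = 23.276 GB.
Reduction: (1 − 23.276/38.522) × 100 = 39.58%.

39.6%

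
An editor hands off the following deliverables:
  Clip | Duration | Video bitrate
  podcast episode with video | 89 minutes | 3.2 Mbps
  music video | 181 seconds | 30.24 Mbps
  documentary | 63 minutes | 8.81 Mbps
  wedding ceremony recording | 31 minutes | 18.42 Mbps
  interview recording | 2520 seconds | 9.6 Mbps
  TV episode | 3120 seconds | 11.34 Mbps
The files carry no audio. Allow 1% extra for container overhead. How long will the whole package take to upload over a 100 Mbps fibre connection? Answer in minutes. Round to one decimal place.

podcast episode with video: 3.200 Mbps × 5340 s × 1.01 = 17258.9 Mb
music video: 30.240 Mbps × 181 s × 1.01 = 5528.2 Mb
documentary: 8.810 Mbps × 3780 s × 1.01 = 33634.8 Mb
wedding ceremony recording: 18.420 Mbps × 1860 s × 1.01 = 34603.8 Mb
interview recording: 9.600 Mbps × 2520 s × 1.01 = 24433.9 Mb
TV episode: 11.340 Mbps × 3120 s × 1.01 = 35734.6 Mb
Total: 151194.2 Mb = 18899.3 MB.
At 100 Mbps: 151194.2 / 100 = 1512 s ≈ 25.2 minutes.

25.2 minutes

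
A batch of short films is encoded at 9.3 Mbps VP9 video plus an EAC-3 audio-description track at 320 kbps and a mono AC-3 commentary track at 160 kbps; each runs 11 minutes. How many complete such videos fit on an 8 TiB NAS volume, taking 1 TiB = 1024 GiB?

11 min = 660 s
Audio total: 320 + 160 = 480 kbps = 0.480 Mbps.
Total bitrate: 9.780 Mbps.
Per item: 9.780 Mbps × 660 s = 6,455 Mb = 806.9 MB.
Capacity: 8 TiB = 70,368,744 Mb; 10901.77 items → 10901 complete.

10901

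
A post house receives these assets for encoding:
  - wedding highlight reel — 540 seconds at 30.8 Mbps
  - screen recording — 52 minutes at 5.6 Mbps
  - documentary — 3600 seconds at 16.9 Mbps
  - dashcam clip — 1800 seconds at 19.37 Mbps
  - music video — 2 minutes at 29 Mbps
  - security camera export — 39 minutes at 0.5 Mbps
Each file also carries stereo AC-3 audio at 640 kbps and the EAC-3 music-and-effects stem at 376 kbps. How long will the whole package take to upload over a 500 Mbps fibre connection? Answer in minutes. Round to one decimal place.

Audio total: 640 + 376 = 1016 kbps = 1.016 Mbps.
wedding highlight reel: 31.816 Mbps × 540 s = 17180.6 Mb
screen recording: 6.616 Mbps × 3120 s = 20641.9 Mb
documentary: 17.916 Mbps × 3600 s = 64497.6 Mb
dashcam clip: 20.386 Mbps × 1800 s = 36694.8 Mb
music video: 30.016 Mbps × 120 s = 3601.9 Mb
security camera export: 1.516 Mbps × 2340 s = 3547.4 Mb
Total: 146164.3 Mb = 18270.5 MB.
At 500 Mbps: 146164.3 / 500 = 292 s ≈ 4.87 minutes.

4.9 minutes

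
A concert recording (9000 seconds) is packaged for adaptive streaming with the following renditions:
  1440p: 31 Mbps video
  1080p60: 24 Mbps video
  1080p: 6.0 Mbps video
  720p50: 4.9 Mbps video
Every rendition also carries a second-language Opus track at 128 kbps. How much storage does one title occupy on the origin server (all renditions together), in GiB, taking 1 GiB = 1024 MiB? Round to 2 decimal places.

69.58 GiB

Audio: 128 kbps = 0.128 Mbps.
Sum of rendition bitrates: (31+0.128) + (24+0.128) + (6.0+0.128) + (4.9+0.128) = 66.412 Mbps.
× 9000 s = 597,708 Mb = 74,714 MB = 69.58 GiB.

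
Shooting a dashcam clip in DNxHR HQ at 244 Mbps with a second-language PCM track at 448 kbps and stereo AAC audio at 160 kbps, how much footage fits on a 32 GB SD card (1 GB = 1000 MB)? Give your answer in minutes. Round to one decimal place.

Audio total: 448 + 160 = 608 kbps = 0.608 Mbps.
Total bitrate: 244 + 0.608 = 244.608 Mbps.
Capacity: 32 GB = 256,000 Mb.
Recording time: 256,000 / 244.608 = 1,047 s ≈ 17.4 minutes.

17.4 minutes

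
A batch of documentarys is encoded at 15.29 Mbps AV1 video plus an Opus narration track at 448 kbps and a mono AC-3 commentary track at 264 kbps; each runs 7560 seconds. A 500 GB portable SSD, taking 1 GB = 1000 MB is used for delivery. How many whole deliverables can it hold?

33

Audio total: 448 + 264 = 712 kbps = 0.712 Mbps.
Total bitrate: 16.002 Mbps.
Per item: 16.002 Mbps × 7560 s = 120,975 Mb = 15,122 MB.
Capacity: 500 GB = 4,000,000 Mb; 33.06 items → 33 complete.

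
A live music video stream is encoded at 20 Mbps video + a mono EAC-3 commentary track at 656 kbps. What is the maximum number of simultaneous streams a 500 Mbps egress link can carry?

24

Audio: 656 kbps = 0.656 Mbps.
Per-viewer media rate: 20.656 Mbps.
500 Mbps = 500.0 Mbps; 500.0 / 20.656 = 24.21 → 24 viewers.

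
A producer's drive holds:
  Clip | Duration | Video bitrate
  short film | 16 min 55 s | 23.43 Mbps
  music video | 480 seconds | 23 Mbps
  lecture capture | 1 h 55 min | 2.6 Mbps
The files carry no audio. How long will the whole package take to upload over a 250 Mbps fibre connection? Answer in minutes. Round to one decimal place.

3.5 minutes

short film: 23.430 Mbps × 1015 s = 23781.5 Mb
music video: 23.000 Mbps × 480 s = 11040.0 Mb
lecture capture: 2.600 Mbps × 6900 s = 17940.0 Mb
Total: 52761.4 Mb = 6595.2 MB.
At 250 Mbps: 52761.4 / 250 = 211 s ≈ 3.52 minutes.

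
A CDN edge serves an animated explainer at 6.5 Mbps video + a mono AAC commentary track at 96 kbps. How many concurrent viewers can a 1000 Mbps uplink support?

151

Audio: 96 kbps = 0.096 Mbps.
Per-viewer media rate: 6.596 Mbps.
1000 Mbps = 1,000 Mbps; 1,000 / 6.596 = 151.61 → 151 viewers.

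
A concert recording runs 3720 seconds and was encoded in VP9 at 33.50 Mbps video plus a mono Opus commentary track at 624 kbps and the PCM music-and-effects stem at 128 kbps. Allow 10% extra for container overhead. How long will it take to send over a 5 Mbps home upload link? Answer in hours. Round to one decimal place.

Audio total: 624 + 128 = 752 kbps = 0.752 Mbps.
Total bitrate: 34.252 Mbps.
File: 34.252 Mbps × 3720 s = 127417.4 Mb.
With 10% container overhead: ×1.10. → 140159.2 Mb.
At 5 Mbps: 140159.2 / 5 = 28031.8 s ≈ 7.79 hours.

7.8 hours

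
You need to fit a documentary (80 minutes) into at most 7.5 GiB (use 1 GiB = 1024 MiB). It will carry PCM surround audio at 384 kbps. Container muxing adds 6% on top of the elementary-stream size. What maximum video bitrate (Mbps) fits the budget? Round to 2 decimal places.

Budget: 7.5 GiB = 64424.5 Mb.
Stream payload after overhead: 64424.5 / 1.06 = 60777.8 Mb.
80 min = 4800 s
Total bitrate budget: 60777.8 Mb / 4800 s = 12.662 Mbps.
Audio: 384 kbps = 0.384 Mbps.
Video: 12.662 − 0.384 = 12.278 Mbps.

12.28 Mbps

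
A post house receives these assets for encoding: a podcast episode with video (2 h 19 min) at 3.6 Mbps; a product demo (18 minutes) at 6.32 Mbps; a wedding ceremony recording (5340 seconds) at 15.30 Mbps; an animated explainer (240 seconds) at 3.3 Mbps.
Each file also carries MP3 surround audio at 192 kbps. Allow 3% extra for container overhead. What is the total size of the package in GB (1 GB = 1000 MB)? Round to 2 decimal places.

Audio: 192 kbps = 0.192 Mbps.
podcast episode with video: 3.792 Mbps × 8340 s × 1.03 = 32574.0 Mb
product demo: 6.512 Mbps × 1080 s × 1.03 = 7243.9 Mb
wedding ceremony recording: 15.492 Mbps × 5340 s × 1.03 = 85209.1 Mb
animated explainer: 3.492 Mbps × 240 s × 1.03 = 863.2 Mb
Total: 125890.3 Mb = 15736.3 MB.
= 15.74 GB.

15.74 GB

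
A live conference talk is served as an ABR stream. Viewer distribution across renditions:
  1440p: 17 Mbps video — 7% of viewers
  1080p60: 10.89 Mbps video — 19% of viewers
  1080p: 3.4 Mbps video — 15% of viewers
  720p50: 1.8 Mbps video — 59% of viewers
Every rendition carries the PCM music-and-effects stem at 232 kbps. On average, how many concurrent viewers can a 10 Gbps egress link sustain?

1975

Audio: 232 kbps = 0.232 Mbps.
Average per-viewer bitrate: 0.07×17.232 + 0.19×11.122 + 0.15×3.632 + 0.59×2.032 = 5.063 Mbps.
10 Gbps = 10,000 Mbps; 10,000 / 5.063 = 1975.07 → 1975.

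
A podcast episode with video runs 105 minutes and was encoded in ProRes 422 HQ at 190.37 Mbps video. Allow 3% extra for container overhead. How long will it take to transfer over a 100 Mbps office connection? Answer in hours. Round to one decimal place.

105 min = 6300 s
File: 190.370 Mbps × 6300 s = 1199331.0 Mb.
With 3% container overhead: ×1.03. → 1235310.9 Mb.
At 100 Mbps: 1235310.9 / 100 = 12353.1 s ≈ 3.43 hours.

3.4 hours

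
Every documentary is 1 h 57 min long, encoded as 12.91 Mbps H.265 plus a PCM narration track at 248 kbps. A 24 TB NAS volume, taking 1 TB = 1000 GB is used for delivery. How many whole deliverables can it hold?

2078

1 h 57 min = 117 min = 7020 s
Audio: 248 kbps = 0.248 Mbps.
Total bitrate: 13.158 Mbps.
Per item: 13.158 Mbps × 7020 s = 92,369 Mb = 11,546 MB.
Capacity: 24 TB = 192,000,000 Mb; 2078.62 items → 2078 complete.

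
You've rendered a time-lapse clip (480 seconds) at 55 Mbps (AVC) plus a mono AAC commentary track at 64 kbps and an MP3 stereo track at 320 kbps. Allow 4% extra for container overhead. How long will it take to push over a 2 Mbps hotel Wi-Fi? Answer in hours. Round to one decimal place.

Audio total: 64 + 320 = 384 kbps = 0.384 Mbps.
Total bitrate: 55.384 Mbps.
File: 55.384 Mbps × 480 s = 26584.3 Mb.
With 4% container overhead: ×1.04. → 27647.7 Mb.
At 2 Mbps: 27647.7 / 2 = 13823.8 s ≈ 3.84 hours.

3.8 hours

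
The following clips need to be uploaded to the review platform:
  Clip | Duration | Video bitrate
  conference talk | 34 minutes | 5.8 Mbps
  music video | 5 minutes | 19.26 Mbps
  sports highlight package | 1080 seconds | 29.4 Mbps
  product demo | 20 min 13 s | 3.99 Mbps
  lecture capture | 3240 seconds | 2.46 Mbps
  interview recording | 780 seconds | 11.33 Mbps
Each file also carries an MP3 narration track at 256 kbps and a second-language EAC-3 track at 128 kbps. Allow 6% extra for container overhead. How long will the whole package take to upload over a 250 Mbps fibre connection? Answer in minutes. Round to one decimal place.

Audio total: 256 + 128 = 384 kbps = 0.384 Mbps.
conference talk: 6.184 Mbps × 2040 s × 1.06 = 13372.3 Mb
music video: 19.644 Mbps × 300 s × 1.06 = 6246.8 Mb
sports highlight package: 29.784 Mbps × 1080 s × 1.06 = 34096.7 Mb
product demo: 4.374 Mbps × 1213 s × 1.06 = 5624.0 Mb
lecture capture: 2.844 Mbps × 3240 s × 1.06 = 9767.4 Mb
interview recording: 11.714 Mbps × 780 s × 1.06 = 9685.1 Mb
Total: 78792.4 Mb = 9849.0 MB.
At 250 Mbps: 78792.4 / 250 = 315 s ≈ 5.25 minutes.

5.3 minutes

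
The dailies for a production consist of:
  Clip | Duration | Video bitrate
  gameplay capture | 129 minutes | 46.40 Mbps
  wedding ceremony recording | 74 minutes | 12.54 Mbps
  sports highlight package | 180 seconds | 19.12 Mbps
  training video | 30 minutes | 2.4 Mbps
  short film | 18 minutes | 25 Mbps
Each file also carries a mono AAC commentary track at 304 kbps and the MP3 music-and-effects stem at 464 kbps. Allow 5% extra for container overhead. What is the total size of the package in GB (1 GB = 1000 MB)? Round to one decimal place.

60.5 GB

Audio total: 304 + 464 = 768 kbps = 0.768 Mbps.
gameplay capture: 47.168 Mbps × 7740 s × 1.05 = 383334.3 Mb
wedding ceremony recording: 13.308 Mbps × 4440 s × 1.05 = 62041.9 Mb
sports highlight package: 19.888 Mbps × 180 s × 1.05 = 3758.8 Mb
training video: 3.168 Mbps × 1800 s × 1.05 = 5987.5 Mb
short film: 25.768 Mbps × 1080 s × 1.05 = 29220.9 Mb
Total: 484343.5 Mb = 60542.9 MB.
= 60.54 GB.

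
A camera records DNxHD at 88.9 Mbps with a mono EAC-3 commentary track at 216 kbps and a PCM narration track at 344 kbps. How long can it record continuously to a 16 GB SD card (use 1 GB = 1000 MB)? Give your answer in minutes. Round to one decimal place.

Audio total: 216 + 344 = 560 kbps = 0.560 Mbps.
Total bitrate: 88.9 + 0.560 = 89.460 Mbps.
Capacity: 16 GB = 128,000 Mb.
Recording time: 128,000 / 89.460 = 1,431 s ≈ 23.8 minutes.

23.8 minutes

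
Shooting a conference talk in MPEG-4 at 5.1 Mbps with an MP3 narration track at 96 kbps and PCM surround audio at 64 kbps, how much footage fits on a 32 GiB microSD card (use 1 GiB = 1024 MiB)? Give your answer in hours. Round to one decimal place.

Audio total: 96 + 64 = 160 kbps = 0.160 Mbps.
Total bitrate: 5.1 + 0.160 = 5.260 Mbps.
Capacity: 32 GiB = 274,878 Mb.
Recording time: 274,878 / 5.260 = 52,258 s ≈ 14.5 hours.

14.5 hours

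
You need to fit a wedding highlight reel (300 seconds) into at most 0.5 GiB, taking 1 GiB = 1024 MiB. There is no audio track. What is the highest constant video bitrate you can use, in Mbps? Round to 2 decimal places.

Budget: 0.5 GiB = 4295.0 Mb.
Total bitrate budget: 4295.0 Mb / 300 s = 14.317 Mbps.

14.32 Mbps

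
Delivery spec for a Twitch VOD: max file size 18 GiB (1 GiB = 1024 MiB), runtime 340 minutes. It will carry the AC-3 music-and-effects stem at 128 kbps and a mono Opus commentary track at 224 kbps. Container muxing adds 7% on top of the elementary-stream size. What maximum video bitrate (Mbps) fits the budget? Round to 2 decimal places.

6.73 Mbps

Budget: 18 GiB = 154618.8 Mb.
Stream payload after overhead: 154618.8 / 1.07 = 144503.6 Mb.
340 min = 20400 s
Total bitrate budget: 144503.6 Mb / 20400 s = 7.084 Mbps.
Audio total: 128 + 224 = 352 kbps = 0.352 Mbps.
Video: 7.084 − 0.352 = 6.732 Mbps.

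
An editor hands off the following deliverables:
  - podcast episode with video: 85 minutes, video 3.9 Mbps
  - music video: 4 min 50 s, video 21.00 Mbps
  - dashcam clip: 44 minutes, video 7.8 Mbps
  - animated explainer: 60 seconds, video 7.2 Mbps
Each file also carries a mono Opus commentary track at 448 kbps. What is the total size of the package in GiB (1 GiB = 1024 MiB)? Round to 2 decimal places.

Audio: 448 kbps = 0.448 Mbps.
podcast episode with video: 4.348 Mbps × 5100 s = 22174.8 Mb
music video: 21.448 Mbps × 290 s = 6219.9 Mb
dashcam clip: 8.248 Mbps × 2640 s = 21774.7 Mb
animated explainer: 7.648 Mbps × 60 s = 458.9 Mb
Total: 50628.3 Mb = 6328.5 MB.
= 5.894 GiB.

5.89 GiB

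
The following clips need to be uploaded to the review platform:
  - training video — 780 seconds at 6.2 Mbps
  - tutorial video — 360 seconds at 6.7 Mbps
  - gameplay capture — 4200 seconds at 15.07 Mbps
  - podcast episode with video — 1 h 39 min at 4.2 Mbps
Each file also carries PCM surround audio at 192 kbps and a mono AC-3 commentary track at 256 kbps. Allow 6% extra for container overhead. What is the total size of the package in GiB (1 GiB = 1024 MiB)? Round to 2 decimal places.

12.41 GiB

Audio total: 192 + 256 = 448 kbps = 0.448 Mbps.
training video: 6.648 Mbps × 780 s × 1.06 = 5496.6 Mb
tutorial video: 7.148 Mbps × 360 s × 1.06 = 2727.7 Mb
gameplay capture: 15.518 Mbps × 4200 s × 1.06 = 69086.1 Mb
podcast episode with video: 4.648 Mbps × 5940 s × 1.06 = 29265.7 Mb
Total: 106576.0 Mb = 13322.0 MB.
= 12.41 GiB.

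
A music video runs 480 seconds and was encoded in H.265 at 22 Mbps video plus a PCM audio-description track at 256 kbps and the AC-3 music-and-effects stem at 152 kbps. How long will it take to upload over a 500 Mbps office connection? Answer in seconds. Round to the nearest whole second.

Audio total: 256 + 152 = 408 kbps = 0.408 Mbps.
Total bitrate: 22.408 Mbps.
File: 22.408 Mbps × 480 s = 10755.8 Mb.
At 500 Mbps: 10755.8 / 500 = 21.5 s ≈ 21.5 seconds.

22 seconds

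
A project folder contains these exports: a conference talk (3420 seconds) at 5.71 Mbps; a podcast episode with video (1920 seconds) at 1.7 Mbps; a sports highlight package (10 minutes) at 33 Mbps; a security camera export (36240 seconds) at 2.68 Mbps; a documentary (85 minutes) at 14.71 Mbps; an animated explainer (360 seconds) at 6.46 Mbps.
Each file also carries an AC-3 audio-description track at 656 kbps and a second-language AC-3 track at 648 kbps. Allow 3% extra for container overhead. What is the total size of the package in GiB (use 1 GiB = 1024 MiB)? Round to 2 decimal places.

33.48 GiB

Audio total: 656 + 648 = 1304 kbps = 1.304 Mbps.
conference talk: 7.014 Mbps × 3420 s × 1.03 = 24707.5 Mb
podcast episode with video: 3.004 Mbps × 1920 s × 1.03 = 5940.7 Mb
sports highlight package: 34.304 Mbps × 600 s × 1.03 = 21199.9 Mb
security camera export: 3.984 Mbps × 36240 s × 1.03 = 148711.6 Mb
documentary: 16.014 Mbps × 5100 s × 1.03 = 84121.5 Mb
animated explainer: 7.764 Mbps × 360 s × 1.03 = 2878.9 Mb
Total: 287560.1 Mb = 35945.0 MB.
= 33.48 GiB.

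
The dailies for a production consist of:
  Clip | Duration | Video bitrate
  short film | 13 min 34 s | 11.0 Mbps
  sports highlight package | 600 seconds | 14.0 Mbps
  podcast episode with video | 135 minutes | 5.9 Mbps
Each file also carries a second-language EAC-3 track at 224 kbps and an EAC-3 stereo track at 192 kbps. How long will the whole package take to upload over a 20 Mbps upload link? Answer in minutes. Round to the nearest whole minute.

Audio total: 224 + 192 = 416 kbps = 0.416 Mbps.
short film: 11.416 Mbps × 814 s = 9292.6 Mb
sports highlight package: 14.416 Mbps × 600 s = 8649.6 Mb
podcast episode with video: 6.316 Mbps × 8100 s = 51159.6 Mb
Total: 69101.8 Mb = 8637.7 MB.
At 20 Mbps: 69101.8 / 20 = 3455 s ≈ 57.6 minutes.

58 minutes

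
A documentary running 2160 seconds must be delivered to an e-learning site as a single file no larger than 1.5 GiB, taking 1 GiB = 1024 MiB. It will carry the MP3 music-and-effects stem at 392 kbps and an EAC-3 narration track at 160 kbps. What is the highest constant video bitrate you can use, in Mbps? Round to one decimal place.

5.4 Mbps

Budget: 1.5 GiB = 12884.9 Mb.
Total bitrate budget: 12884.9 Mb / 2160 s = 5.965 Mbps.
Audio total: 392 + 160 = 552 kbps = 0.552 Mbps.
Video: 5.965 − 0.552 = 5.413 Mbps.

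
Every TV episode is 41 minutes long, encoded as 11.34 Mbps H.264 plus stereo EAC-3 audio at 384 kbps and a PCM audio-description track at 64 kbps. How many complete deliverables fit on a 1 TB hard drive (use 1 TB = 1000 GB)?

41 min = 2460 s
Audio total: 384 + 64 = 448 kbps = 0.448 Mbps.
Total bitrate: 11.788 Mbps.
Per item: 11.788 Mbps × 2460 s = 28,998 Mb = 3,625 MB.
Capacity: 1 TB = 8,000,000 Mb; 275.88 items → 275 complete.

275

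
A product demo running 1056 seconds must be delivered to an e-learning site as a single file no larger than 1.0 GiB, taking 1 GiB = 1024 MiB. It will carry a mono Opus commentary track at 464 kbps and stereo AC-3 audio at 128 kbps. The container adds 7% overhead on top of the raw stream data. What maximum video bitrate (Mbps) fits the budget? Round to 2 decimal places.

7.01 Mbps

Budget: 1.0 GiB = 8589.9 Mb.
Stream payload after overhead: 8589.9 / 1.07 = 8028.0 Mb.
Total bitrate budget: 8028.0 Mb / 1056 s = 7.602 Mbps.
Audio total: 464 + 128 = 592 kbps = 0.592 Mbps.
Video: 7.602 − 0.592 = 7.010 Mbps.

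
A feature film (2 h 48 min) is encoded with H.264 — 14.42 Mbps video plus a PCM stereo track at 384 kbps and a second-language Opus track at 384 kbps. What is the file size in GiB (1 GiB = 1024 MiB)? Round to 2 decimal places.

2 h 48 min = 168 min = 10080 s
Audio total: 384 + 384 = 768 kbps = 0.768 Mbps.
Total bitrate: 14.42 + 0.768 = 15.188 Mbps.
Stream data: 15.188 Mbps × 10080 s = 153095.0 Mb.
153,095 Mb = 19,136,880,000 bytes ÷ 1,073,741,824 = 17.82 GiB.

17.82 GiB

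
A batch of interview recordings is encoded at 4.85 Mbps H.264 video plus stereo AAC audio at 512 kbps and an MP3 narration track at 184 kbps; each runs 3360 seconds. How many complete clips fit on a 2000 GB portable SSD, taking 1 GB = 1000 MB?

858

Audio total: 512 + 184 = 696 kbps = 0.696 Mbps.
Total bitrate: 5.546 Mbps.
Per item: 5.546 Mbps × 3360 s = 18,635 Mb = 2,329 MB.
Capacity: 2000 GB = 16,000,000 Mb; 858.62 items → 858 complete.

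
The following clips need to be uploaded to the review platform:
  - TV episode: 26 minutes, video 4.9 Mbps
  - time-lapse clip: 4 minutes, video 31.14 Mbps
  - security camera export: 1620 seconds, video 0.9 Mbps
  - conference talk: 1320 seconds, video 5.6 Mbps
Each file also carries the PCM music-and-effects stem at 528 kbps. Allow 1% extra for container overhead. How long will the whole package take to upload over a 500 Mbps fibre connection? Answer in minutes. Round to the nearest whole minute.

1 minutes

Audio: 528 kbps = 0.528 Mbps.
TV episode: 5.428 Mbps × 1560 s × 1.01 = 8552.4 Mb
time-lapse clip: 31.668 Mbps × 240 s × 1.01 = 7676.3 Mb
security camera export: 1.428 Mbps × 1620 s × 1.01 = 2336.5 Mb
conference talk: 6.128 Mbps × 1320 s × 1.01 = 8169.8 Mb
Total: 26735.0 Mb = 3341.9 MB.
At 500 Mbps: 26735.0 / 500 = 53 s ≈ 0.891 minutes.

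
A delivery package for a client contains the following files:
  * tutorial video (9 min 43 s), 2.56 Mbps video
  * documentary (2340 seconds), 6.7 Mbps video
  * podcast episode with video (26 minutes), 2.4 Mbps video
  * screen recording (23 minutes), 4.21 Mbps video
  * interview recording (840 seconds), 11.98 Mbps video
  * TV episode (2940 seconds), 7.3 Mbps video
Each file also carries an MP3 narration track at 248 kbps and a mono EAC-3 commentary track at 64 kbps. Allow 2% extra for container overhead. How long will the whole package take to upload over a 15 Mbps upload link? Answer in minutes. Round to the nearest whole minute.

Audio total: 248 + 64 = 312 kbps = 0.312 Mbps.
tutorial video: 2.872 Mbps × 583 s × 1.02 = 1707.9 Mb
documentary: 7.012 Mbps × 2340 s × 1.02 = 16736.2 Mb
podcast episode with video: 2.712 Mbps × 1560 s × 1.02 = 4315.3 Mb
screen recording: 4.522 Mbps × 1380 s × 1.02 = 6365.2 Mb
interview recording: 12.292 Mbps × 840 s × 1.02 = 10531.8 Mb
TV episode: 7.612 Mbps × 2940 s × 1.02 = 22826.9 Mb
Total: 62483.3 Mb = 7810.4 MB.
At 15 Mbps: 62483.3 / 15 = 4166 s ≈ 69.4 minutes.

69 minutes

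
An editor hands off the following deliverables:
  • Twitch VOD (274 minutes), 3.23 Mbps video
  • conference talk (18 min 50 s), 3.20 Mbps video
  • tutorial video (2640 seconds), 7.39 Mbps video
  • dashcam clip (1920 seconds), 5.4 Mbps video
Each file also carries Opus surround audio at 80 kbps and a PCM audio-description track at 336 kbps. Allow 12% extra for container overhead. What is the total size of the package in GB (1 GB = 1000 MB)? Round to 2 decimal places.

13.41 GB

Audio total: 80 + 336 = 416 kbps = 0.416 Mbps.
Twitch VOD: 3.646 Mbps × 16440 s × 1.12 = 67133.1 Mb
conference talk: 3.616 Mbps × 1130 s × 1.12 = 4576.4 Mb
tutorial video: 7.806 Mbps × 2640 s × 1.12 = 23080.8 Mb
dashcam clip: 5.816 Mbps × 1920 s × 1.12 = 12506.7 Mb
Total: 107297.0 Mb = 13412.1 MB.
= 13.41 GB.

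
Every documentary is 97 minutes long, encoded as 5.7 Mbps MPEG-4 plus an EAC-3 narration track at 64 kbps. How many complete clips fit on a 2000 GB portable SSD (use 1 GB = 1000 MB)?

97 min = 5820 s
Audio: 64 kbps = 0.064 Mbps.
Total bitrate: 5.764 Mbps.
Per item: 5.764 Mbps × 5820 s = 33,546 Mb = 4,193 MB.
Capacity: 2000 GB = 16,000,000 Mb; 476.95 items → 476 complete.

476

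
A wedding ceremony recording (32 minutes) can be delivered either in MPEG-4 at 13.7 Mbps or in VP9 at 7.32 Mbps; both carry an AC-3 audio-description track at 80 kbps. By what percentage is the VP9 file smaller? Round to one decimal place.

32 min = 1920 s
Audio: 80 kbps = 0.080 Mbps.
MPEG-4: 13.780 Mbps × 1920 s = 26457.6 Mb = 3.307 GB.
VP9: 7.400 Mbps × 1920 s = 14208.0 Mb = 1.776 GB.
Reduction: (1 − 1.776/3.307) × 100 = 46.30%.

46.3%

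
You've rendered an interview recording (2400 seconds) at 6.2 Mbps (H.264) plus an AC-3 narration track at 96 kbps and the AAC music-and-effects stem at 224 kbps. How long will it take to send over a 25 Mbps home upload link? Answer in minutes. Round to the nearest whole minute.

10 minutes

Audio total: 96 + 224 = 320 kbps = 0.320 Mbps.
Total bitrate: 6.520 Mbps.
File: 6.520 Mbps × 2400 s = 15648.0 Mb.
At 25 Mbps: 15648.0 / 25 = 625.9 s ≈ 10.4 minutes.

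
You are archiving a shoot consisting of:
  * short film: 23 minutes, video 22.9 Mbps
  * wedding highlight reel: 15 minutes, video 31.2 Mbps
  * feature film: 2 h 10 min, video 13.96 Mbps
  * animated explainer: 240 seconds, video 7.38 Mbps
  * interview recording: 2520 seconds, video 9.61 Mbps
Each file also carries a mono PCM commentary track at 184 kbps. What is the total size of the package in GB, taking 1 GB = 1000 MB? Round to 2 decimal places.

24.62 GB

Audio: 184 kbps = 0.184 Mbps.
short film: 23.084 Mbps × 1380 s = 31855.9 Mb
wedding highlight reel: 31.384 Mbps × 900 s = 28245.6 Mb
feature film: 14.144 Mbps × 7800 s = 110323.2 Mb
animated explainer: 7.564 Mbps × 240 s = 1815.4 Mb
interview recording: 9.794 Mbps × 2520 s = 24680.9 Mb
Total: 196921.0 Mb = 24615.1 MB.
= 24.62 GB.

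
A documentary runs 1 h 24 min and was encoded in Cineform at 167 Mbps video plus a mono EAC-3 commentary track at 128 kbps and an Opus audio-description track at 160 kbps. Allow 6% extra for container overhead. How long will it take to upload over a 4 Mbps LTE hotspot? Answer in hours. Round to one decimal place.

62.1 hours

1 h 24 min = 84 min = 5040 s
Audio total: 128 + 160 = 288 kbps = 0.288 Mbps.
Total bitrate: 167.288 Mbps.
File: 167.288 Mbps × 5040 s = 843131.5 Mb.
With 6% container overhead: ×1.06. → 893719.4 Mb.
At 4 Mbps: 893719.4 / 4 = 223429.9 s ≈ 62.1 hours.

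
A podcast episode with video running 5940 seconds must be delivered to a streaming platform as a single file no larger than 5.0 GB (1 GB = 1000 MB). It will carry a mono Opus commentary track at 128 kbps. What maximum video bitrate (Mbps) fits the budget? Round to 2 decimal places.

6.61 Mbps

Budget: 5.0 GB = 40000.0 Mb.
Total bitrate budget: 40000.0 Mb / 5940 s = 6.734 Mbps.
Audio: 128 kbps = 0.128 Mbps.
Video: 6.734 − 0.128 = 6.606 Mbps.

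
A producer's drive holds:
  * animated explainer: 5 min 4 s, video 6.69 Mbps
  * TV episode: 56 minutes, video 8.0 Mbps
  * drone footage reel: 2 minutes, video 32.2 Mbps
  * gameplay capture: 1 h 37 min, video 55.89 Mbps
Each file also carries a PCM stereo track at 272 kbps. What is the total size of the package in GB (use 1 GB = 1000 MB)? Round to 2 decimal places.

Audio: 272 kbps = 0.272 Mbps.
animated explainer: 6.962 Mbps × 304 s = 2116.4 Mb
TV episode: 8.272 Mbps × 3360 s = 27793.9 Mb
drone footage reel: 32.472 Mbps × 120 s = 3896.6 Mb
gameplay capture: 56.162 Mbps × 5820 s = 326862.8 Mb
Total: 360669.8 Mb = 45083.7 MB.
= 45.08 GB.

45.08 GB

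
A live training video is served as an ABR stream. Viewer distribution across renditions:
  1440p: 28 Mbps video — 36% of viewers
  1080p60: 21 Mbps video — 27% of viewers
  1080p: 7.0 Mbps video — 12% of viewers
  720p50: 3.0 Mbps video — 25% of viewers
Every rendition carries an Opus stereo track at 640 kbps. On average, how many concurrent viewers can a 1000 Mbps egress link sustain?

Audio: 640 kbps = 0.640 Mbps.
Average per-viewer bitrate: 0.36×28.640 + 0.27×21.640 + 0.12×7.640 + 0.25×3.640 = 17.980 Mbps.
1000 Mbps = 1,000 Mbps; 1,000 / 17.980 = 55.62 → 55.

55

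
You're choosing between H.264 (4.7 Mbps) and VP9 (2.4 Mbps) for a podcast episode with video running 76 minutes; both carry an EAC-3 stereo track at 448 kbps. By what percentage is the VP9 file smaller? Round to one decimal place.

76 min = 4560 s
Audio: 448 kbps = 0.448 Mbps.
H.264: 5.148 Mbps × 4560 s = 23474.9 Mb = 2.934 GB.
VP9: 2.848 Mbps × 4560 s = 12986.9 Mb = 1.623 GB.
Reduction: (1 − 1.623/2.934) × 100 = 44.68%.

44.7%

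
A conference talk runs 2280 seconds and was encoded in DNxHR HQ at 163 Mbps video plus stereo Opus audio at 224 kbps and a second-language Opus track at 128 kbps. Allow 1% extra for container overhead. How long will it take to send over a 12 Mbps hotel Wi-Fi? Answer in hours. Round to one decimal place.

8.7 hours

Audio total: 224 + 128 = 352 kbps = 0.352 Mbps.
Total bitrate: 163.352 Mbps.
File: 163.352 Mbps × 2280 s = 372442.6 Mb.
With 1% container overhead: ×1.01. → 376167.0 Mb.
At 12 Mbps: 376167.0 / 12 = 31347.2 s ≈ 8.71 hours.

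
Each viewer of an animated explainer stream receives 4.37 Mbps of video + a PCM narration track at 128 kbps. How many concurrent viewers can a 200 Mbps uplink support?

44

Audio: 128 kbps = 0.128 Mbps.
Per-viewer media rate: 4.498 Mbps.
200 Mbps = 200.0 Mbps; 200.0 / 4.498 = 44.46 → 44 viewers.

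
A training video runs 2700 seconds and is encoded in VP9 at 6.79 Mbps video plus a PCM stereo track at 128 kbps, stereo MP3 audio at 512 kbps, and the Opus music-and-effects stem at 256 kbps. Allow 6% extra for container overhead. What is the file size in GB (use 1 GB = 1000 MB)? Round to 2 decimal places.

2.75 GB

Audio total: 128 + 512 + 256 = 896 kbps = 0.896 Mbps.
Total bitrate: 6.79 + 0.896 = 7.686 Mbps.
Stream data: 7.686 Mbps × 2700 s = 20752.2 Mb.
With 6% container overhead: ×1.06.
21,997 Mb ÷ 8 = 2,750 MB → 2.750 GB.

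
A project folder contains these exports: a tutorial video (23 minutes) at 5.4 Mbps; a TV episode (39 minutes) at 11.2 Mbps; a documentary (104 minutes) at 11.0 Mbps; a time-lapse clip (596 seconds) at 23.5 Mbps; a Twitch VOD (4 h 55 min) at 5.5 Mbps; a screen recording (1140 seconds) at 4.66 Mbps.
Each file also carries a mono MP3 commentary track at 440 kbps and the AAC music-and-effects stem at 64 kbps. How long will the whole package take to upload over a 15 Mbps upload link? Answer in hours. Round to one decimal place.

4.3 hours

Audio total: 440 + 64 = 504 kbps = 0.504 Mbps.
tutorial video: 5.904 Mbps × 1380 s = 8147.5 Mb
TV episode: 11.704 Mbps × 2340 s = 27387.4 Mb
documentary: 11.504 Mbps × 6240 s = 71785.0 Mb
time-lapse clip: 24.004 Mbps × 596 s = 14306.4 Mb
Twitch VOD: 6.004 Mbps × 17700 s = 106270.8 Mb
screen recording: 5.164 Mbps × 1140 s = 5887.0 Mb
Total: 233784.0 Mb = 29223.0 MB.
At 15 Mbps: 233784.0 / 15 = 15586 s ≈ 4.33 hours.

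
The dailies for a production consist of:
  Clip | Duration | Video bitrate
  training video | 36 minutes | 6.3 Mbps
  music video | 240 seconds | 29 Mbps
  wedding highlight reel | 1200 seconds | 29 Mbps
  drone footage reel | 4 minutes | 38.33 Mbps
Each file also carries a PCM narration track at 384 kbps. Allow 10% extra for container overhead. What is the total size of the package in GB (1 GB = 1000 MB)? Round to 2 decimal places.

9.08 GB

Audio: 384 kbps = 0.384 Mbps.
training video: 6.684 Mbps × 2160 s × 1.10 = 15881.2 Mb
music video: 29.384 Mbps × 240 s × 1.10 = 7757.4 Mb
wedding highlight reel: 29.384 Mbps × 1200 s × 1.10 = 38786.9 Mb
drone footage reel: 38.714 Mbps × 240 s × 1.10 = 10220.5 Mb
Total: 72645.9 Mb = 9080.7 MB.
= 9.081 GB.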